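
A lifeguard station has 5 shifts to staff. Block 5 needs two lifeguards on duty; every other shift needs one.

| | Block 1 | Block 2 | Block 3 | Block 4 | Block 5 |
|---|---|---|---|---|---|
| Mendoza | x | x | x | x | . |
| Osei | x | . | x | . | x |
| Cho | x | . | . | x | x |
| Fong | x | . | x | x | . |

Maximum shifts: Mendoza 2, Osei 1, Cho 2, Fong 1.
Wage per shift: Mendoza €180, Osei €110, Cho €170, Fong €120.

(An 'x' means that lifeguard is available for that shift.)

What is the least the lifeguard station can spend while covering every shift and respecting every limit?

Block 2 can only be covered by Mendoza, so that assignment is forced.
Block 5 can only be covered by Osei and Cho, so that assignment is forced.
Picking the cheapest available lifeguard for each shift independently would cost €800, but that ignores the shift limits.
An optimal schedule: Block 1→Fong, Block 2→Mendoza, Block 3→Mendoza, Block 4→Cho, Block 5→Osei+Cho.
Total: 120 + 180 + 180 + 170 + 110 + 170 = €930.

€930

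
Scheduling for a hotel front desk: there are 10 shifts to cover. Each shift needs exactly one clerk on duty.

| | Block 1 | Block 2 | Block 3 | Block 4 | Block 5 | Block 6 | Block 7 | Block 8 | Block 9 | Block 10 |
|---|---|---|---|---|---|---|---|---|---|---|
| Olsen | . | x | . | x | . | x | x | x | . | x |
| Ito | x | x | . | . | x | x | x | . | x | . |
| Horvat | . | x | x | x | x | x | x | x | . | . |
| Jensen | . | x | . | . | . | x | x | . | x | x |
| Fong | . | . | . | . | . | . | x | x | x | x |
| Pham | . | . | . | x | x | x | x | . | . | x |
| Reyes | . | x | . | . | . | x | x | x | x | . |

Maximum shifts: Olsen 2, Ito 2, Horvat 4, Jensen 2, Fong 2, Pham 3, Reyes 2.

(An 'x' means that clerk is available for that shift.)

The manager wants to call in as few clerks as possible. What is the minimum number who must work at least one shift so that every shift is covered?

4

10 slots to fill and no one can take more than 4, so at least ⌈10/4⌉ = 3 clerks are needed.
Any 3 clerks together have capacity at most 4+3+2 = 9 < 10 slots, so 3 can never suffice.
Olsen, Ito, Horvat, and Jensen alone can cover everything: Block 1→Ito, Block 2→Horvat, Block 3→Horvat, Block 4→Olsen, Block 5→Ito, Block 6→Horvat, Block 7→Horvat, Block 8→Olsen, Block 9→Jensen, Block 10→Jensen.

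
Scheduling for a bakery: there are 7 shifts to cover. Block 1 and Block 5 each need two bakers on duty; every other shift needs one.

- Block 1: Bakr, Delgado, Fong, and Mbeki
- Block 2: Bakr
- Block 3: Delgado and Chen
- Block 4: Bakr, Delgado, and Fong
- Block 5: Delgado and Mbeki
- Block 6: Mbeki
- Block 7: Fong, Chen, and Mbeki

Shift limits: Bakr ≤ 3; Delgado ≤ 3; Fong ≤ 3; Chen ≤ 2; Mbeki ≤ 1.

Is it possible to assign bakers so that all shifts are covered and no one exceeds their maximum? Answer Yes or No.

No

Total capacity is 12 and 9 slots are needed, so capacity alone doesn't rule it out.
Shifts {Block 5, Block 6} need 3 worker-slots in total, but the bakers available for any of those shifts (Delgado and Mbeki) can supply at most 2 among them. So no valid schedule exists.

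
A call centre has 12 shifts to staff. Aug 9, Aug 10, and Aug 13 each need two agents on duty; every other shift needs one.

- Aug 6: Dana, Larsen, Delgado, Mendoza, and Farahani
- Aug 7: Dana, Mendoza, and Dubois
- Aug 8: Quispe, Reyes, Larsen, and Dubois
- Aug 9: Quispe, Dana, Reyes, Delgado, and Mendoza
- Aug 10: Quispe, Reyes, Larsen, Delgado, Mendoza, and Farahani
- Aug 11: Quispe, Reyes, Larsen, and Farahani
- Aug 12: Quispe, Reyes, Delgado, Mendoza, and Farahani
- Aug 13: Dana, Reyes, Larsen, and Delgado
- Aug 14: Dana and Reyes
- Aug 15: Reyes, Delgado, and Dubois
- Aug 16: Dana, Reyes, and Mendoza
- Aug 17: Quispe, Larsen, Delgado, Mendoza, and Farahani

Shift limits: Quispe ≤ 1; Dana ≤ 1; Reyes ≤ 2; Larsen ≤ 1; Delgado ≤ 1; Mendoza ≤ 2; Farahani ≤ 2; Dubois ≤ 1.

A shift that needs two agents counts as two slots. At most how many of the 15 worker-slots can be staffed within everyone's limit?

Total capacity across all agents is 1+1+2+1+1+2+2+1 = 11, and 15 slots are needed, so at most 11 can be filled.
An assignment achieving 11: Aug 6→Mendoza, Aug 7→Mendoza, Aug 8→Dubois, Aug 11→Quispe, Aug 12→Farahani, Aug 13→Larsen+Delgado, Aug 14→Dana, Aug 15→Reyes, Aug 16→Reyes, Aug 17→Farahani.
Loads: Quispe 1/1, Dana 1/1, Reyes 2/2, Larsen 1/1, Delgado 1/1, Mendoza 2/2, Farahani 2/2, Dubois 1/1.

11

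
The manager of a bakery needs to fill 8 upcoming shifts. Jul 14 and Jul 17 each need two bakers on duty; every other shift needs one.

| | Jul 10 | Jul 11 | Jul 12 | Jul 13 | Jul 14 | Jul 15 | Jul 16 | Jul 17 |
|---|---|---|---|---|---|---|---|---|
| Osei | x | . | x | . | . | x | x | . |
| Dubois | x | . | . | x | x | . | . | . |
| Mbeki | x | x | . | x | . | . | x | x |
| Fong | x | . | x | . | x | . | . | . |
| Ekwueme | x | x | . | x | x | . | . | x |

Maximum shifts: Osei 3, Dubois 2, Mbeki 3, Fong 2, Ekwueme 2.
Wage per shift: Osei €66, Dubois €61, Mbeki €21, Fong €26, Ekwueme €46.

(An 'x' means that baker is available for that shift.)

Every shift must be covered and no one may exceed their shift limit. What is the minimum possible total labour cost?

Jul 15 can only be covered by Osei, so that assignment is forced.
Jul 17 can only be covered by Mbeki and Ekwueme, so that assignment is forced.
Picking the cheapest available baker for each shift independently would cost €315, but that ignores the shift limits.
An optimal schedule: Jul 10→Dubois, Jul 11→Mbeki, Jul 12→Fong, Jul 13→Ekwueme, Jul 14→Fong+Dubois, Jul 15→Osei, Jul 16→Mbeki, Jul 17→Mbeki+Ekwueme.
Total: 61 + 21 + 26 + 46 + 26 + 61 + 66 + 21 + 21 + 46 = €395.

€395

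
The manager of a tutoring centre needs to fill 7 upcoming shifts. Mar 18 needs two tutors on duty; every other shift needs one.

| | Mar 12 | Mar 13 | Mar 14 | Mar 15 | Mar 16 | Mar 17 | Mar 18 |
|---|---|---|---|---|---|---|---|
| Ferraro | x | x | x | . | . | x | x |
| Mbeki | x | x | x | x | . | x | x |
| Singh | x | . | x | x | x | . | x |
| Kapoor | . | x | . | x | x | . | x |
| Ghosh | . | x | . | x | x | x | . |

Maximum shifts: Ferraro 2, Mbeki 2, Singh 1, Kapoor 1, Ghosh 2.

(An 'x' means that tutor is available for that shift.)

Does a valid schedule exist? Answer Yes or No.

Yes

One valid schedule: Mar 12→Ferraro, Mar 13→Ghosh, Mar 14→Ferraro, Mar 15→Ghosh, Mar 16→Singh, Mar 17→Mbeki, Mar 18→Mbeki+Kapoor.
Loads: Ferraro 2/2, Mbeki 2/2, Singh 1/1, Kapoor 1/1, Ghosh 2/2 — all within limits.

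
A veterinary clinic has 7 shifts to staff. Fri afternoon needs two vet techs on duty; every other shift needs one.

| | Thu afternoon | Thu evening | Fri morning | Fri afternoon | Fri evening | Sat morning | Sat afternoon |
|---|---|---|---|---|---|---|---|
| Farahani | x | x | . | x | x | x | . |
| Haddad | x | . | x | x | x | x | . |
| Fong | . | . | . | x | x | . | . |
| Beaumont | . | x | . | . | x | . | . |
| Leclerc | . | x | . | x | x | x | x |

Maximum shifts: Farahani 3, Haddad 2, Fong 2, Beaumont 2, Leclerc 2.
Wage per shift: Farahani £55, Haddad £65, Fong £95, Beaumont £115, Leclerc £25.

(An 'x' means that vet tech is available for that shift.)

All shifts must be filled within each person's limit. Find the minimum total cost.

Fri morning can only be covered by Haddad, so that assignment is forced.
Sat afternoon can only be covered by Leclerc, so that assignment is forced.
Picking the cheapest available vet tech for each shift independently would cost £300, but that ignores the shift limits.
An optimal schedule: Thu afternoon→Farahani, Thu evening→Farahani, Fri morning→Haddad, Fri afternoon→Fong+Leclerc, Fri evening→Haddad, Sat morning→Farahani, Sat afternoon→Leclerc.
Total: 55 + 55 + 65 + 95 + 25 + 65 + 55 + 25 = £440.

£440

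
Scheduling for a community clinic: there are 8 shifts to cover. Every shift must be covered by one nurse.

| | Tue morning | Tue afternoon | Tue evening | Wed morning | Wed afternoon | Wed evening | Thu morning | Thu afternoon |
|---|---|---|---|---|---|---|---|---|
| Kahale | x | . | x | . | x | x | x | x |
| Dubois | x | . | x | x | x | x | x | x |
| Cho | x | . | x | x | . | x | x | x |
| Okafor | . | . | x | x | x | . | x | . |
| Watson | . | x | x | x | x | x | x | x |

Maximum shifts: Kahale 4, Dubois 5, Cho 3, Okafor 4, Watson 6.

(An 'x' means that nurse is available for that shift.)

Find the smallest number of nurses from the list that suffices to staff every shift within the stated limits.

8 slots to fill and no one can take more than 6, so at least ⌈8/6⌉ = 2 nurses are needed.
Kahale and Watson alone can cover everything: Tue morning→Kahale, Tue afternoon→Watson, Tue evening→Kahale, Wed morning→Watson, Wed afternoon→Kahale, Wed evening→Kahale, Thu morning→Watson, Thu afternoon→Watson.

2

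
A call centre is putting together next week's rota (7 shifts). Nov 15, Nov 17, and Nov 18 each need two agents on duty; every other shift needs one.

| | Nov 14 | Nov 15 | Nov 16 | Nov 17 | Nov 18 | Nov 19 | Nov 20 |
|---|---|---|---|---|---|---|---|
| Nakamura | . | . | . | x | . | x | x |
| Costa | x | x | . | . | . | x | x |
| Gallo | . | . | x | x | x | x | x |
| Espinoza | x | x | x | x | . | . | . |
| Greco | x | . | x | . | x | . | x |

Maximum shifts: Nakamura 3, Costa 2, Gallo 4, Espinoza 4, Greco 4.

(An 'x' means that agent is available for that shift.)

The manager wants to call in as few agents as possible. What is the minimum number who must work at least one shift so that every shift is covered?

10 slots to fill and no one can take more than 4, so at least ⌈10/4⌉ = 3 agents are needed.
Shifts {Nov 15, Nov 18} need 4 slots, but among the agents available for them (Costa, Gallo, Espinoza, and Greco) any 3 together supply at most 3. So 3 agents are not enough.
Costa, Gallo, Espinoza, and Greco alone can cover everything: Nov 14→Espinoza, Nov 15→Costa+Espinoza, Nov 16→Gallo, Nov 17→Gallo+Espinoza, Nov 18→Gallo+Greco, Nov 19→Costa, Nov 20→Gallo.

4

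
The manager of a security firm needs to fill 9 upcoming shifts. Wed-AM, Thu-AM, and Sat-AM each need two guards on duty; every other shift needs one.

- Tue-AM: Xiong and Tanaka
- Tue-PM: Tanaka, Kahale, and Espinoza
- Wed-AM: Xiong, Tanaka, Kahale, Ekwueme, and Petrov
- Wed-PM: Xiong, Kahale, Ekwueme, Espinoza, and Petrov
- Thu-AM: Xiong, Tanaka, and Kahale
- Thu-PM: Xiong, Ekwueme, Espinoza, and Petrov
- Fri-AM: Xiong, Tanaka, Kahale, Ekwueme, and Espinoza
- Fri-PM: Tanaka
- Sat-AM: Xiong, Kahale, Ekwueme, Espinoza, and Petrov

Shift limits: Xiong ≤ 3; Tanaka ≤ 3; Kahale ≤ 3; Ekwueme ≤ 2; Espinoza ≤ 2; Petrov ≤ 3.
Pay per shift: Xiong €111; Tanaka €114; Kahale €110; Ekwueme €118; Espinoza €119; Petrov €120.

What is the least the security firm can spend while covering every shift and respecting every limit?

Fri-PM can only be covered by Tanaka, so that assignment is forced.
Picking the cheapest available guard for each shift independently would cost €1329, but that ignores the shift limits.
An optimal schedule: Tue-AM→Xiong, Tue-PM→Tanaka, Wed-AM→Kahale+Ekwueme, Wed-PM→Kahale, Thu-AM→Xiong+Tanaka, Thu-PM→Xiong, Fri-AM→Kahale, Fri-PM→Tanaka, Sat-AM→Ekwueme+Espinoza.
Total: 111 + 114 + 110 + 118 + 110 + 111 + 114 + 111 + 110 + 114 + 118 + 119 = €1360.

€1360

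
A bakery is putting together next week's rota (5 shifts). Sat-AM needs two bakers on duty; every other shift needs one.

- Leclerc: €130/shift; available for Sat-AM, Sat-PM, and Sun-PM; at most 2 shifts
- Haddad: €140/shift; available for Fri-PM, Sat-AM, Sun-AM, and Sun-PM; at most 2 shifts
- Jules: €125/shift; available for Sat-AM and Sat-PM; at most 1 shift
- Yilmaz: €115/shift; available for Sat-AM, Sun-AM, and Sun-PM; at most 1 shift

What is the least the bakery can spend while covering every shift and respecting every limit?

€780

Fri-PM can only be covered by Haddad, so that assignment is forced.
Picking the cheapest available baker for each shift independently would cost €735, but that ignores the shift limits.
An optimal schedule: Fri-PM→Haddad, Sat-AM→Jules+Yilmaz, Sat-PM→Leclerc, Sun-AM→Haddad, Sun-PM→Leclerc.
Total: 140 + 125 + 115 + 130 + 140 + 130 = €780.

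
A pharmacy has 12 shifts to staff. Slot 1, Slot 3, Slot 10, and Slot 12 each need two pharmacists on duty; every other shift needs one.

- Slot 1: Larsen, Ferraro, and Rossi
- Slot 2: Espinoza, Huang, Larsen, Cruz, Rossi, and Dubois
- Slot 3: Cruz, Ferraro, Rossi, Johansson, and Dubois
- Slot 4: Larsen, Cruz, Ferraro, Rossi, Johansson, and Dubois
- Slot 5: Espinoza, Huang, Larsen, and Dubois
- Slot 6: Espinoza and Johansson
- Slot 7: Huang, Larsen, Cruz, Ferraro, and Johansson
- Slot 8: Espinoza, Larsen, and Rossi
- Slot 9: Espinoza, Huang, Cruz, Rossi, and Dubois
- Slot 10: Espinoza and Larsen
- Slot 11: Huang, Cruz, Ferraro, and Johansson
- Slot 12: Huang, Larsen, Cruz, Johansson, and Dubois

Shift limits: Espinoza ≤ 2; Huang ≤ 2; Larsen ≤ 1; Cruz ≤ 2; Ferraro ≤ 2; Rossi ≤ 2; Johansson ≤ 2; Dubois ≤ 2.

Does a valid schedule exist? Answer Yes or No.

No

Total capacity is 2+2+1+2+2+2+2+2 = 15 but 16 worker-slots are needed — infeasible.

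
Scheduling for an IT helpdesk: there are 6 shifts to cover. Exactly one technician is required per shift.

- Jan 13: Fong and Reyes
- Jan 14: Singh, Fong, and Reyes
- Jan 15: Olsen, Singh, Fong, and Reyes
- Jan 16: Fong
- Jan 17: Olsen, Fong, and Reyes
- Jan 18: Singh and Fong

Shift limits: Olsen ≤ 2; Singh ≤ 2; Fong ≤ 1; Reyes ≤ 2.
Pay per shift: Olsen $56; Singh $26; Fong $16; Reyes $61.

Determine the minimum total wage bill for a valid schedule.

$241

Jan 16 can only be covered by Fong, so that assignment is forced.
Picking the cheapest available technician for each shift independently would cost $96, but that ignores the shift limits.
An optimal schedule: Jan 13→Reyes, Jan 14→Singh, Jan 15→Olsen, Jan 16→Fong, Jan 17→Olsen, Jan 18→Singh.
Total: 61 + 26 + 56 + 16 + 56 + 26 = $241.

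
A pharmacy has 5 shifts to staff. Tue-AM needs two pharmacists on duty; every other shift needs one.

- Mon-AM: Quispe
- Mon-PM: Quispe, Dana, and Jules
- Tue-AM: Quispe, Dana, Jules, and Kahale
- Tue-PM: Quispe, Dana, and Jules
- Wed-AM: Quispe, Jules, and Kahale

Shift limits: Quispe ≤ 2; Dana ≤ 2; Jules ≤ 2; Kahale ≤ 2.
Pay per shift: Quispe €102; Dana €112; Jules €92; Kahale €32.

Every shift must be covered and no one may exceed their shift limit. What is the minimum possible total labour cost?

€452

Mon-AM can only be covered by Quispe, so that assignment is forced.
Picking the cheapest available pharmacist for each shift independently would cost €442, but that ignores the shift limits.
An optimal schedule: Mon-AM→Quispe, Mon-PM→Jules, Tue-AM→Kahale+Quispe, Tue-PM→Jules, Wed-AM→Kahale.
Total: 102 + 92 + 32 + 102 + 92 + 32 = €452.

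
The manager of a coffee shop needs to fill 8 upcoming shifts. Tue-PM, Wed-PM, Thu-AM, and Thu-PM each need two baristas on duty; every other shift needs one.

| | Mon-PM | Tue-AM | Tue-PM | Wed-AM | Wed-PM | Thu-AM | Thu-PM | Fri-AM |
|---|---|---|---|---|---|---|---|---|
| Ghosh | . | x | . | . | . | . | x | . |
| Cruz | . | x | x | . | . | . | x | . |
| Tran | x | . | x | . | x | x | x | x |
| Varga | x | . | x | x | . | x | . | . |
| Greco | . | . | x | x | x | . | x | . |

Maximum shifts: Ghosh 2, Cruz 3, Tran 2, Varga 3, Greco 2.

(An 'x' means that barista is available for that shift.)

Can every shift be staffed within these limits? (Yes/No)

Total capacity is 12 and 12 slots are needed, so capacity alone doesn't rule it out.
Shifts {Wed-PM, Thu-AM, Fri-AM} need 5 worker-slots in total, but the baristas available for any of those shifts (Tran, Varga, and Greco) can supply at most 4 among them. So no valid schedule exists.

No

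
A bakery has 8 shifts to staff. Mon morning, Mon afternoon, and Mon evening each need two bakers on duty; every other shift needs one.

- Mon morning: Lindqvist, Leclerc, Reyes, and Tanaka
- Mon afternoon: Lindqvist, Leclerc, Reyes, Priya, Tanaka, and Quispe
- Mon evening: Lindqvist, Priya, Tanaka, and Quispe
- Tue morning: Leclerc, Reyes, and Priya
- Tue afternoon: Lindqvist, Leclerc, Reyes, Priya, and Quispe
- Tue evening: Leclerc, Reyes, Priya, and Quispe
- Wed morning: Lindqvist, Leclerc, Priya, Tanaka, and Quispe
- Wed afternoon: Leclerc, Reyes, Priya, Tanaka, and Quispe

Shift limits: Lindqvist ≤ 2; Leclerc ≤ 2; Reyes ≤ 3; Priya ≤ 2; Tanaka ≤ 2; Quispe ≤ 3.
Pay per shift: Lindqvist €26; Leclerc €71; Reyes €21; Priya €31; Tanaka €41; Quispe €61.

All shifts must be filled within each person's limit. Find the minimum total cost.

€381

Picking the cheapest available baker for each shift independently would cost €261, but that ignores the shift limits.
An optimal schedule: Mon morning→Lindqvist+Tanaka, Mon afternoon→Tanaka+Quispe, Mon evening→Priya+Quispe, Tue morning→Reyes, Tue afternoon→Reyes, Tue evening→Reyes, Wed morning→Lindqvist, Wed afternoon→Priya.
Total: 26 + 41 + 41 + 61 + 31 + 61 + 21 + 21 + 21 + 26 + 31 = €381.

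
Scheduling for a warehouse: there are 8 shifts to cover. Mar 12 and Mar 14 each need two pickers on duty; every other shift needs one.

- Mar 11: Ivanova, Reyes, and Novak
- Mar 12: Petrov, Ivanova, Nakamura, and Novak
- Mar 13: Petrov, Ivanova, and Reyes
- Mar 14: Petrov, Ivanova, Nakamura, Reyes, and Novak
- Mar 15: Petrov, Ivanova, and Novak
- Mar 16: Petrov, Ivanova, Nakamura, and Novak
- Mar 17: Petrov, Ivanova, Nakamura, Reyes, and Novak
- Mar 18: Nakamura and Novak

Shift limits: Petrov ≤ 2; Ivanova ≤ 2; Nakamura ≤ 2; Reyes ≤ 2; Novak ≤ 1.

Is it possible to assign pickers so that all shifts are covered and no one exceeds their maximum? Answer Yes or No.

No

Total capacity is 2+2+2+2+1 = 9 but 10 worker-slots are needed — infeasible.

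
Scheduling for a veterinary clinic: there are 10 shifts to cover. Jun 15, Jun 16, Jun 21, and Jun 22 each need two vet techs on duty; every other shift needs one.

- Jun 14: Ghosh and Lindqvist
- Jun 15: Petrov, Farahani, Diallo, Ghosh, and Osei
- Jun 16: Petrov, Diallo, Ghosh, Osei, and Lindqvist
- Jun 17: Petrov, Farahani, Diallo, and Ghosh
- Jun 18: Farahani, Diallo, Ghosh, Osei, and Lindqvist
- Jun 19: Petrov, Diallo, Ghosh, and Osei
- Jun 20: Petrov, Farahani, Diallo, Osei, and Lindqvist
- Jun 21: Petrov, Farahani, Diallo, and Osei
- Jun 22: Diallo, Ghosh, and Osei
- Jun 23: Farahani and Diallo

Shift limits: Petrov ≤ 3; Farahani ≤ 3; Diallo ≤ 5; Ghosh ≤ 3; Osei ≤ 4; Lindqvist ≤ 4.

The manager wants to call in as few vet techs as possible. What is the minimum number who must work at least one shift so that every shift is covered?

4

14 slots to fill and no one can take more than 5, so at least ⌈14/5⌉ = 3 vet techs are needed.
Any 3 vet techs together have capacity at most 5+4+4 = 13 < 14 slots, so 3 can never suffice.
Petrov, Farahani, Diallo, and Ghosh alone can cover everything: Jun 14→Ghosh, Jun 15→Diallo+Ghosh, Jun 16→Petrov+Diallo, Jun 17→Diallo, Jun 18→Farahani, Jun 19→Petrov, Jun 20→Petrov, Jun 21→Farahani+Diallo, Jun 22→Diallo+Ghosh, Jun 23→Farahani.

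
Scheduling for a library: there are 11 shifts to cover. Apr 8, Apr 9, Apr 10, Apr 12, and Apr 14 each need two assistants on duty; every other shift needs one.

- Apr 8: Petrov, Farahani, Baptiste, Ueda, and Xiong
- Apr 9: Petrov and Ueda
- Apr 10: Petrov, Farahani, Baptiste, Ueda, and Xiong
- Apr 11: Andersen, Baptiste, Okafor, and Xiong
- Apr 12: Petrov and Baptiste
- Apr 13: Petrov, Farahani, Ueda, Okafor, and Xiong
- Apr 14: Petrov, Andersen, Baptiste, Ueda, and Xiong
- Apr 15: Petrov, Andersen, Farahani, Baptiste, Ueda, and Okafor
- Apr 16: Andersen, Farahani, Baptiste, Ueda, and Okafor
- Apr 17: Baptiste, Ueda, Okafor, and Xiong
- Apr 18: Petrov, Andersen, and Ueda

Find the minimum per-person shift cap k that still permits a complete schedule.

With 7 assistants and 16 worker-slots to fill, someone must work at least ⌈16/7⌉ = 3 shifts, so k ≥ 3.
k = 3 works: Apr 8→Farahani+Baptiste, Apr 9→Petrov+Ueda, Apr 10→Farahani+Ueda, Apr 11→Andersen, Apr 12→Petrov+Baptiste, Apr 13→Farahani, Apr 14→Ueda+Xiong, Apr 15→Andersen, Apr 16→Andersen, Apr 17→Baptiste, Apr 18→Petrov.
Loads: Petrov 3, Andersen 3, Farahani 3, Baptiste 3, Ueda 3, Okafor 0, Xiong 1 — all ≤ 3.

3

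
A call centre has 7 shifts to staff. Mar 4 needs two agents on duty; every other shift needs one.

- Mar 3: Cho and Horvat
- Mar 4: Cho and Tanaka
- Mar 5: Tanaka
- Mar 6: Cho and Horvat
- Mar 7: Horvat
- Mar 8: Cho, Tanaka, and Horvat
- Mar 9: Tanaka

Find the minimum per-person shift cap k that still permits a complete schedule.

With 3 agents and 8 worker-slots to fill, someone must work at least ⌈8/3⌉ = 3 shifts, so k ≥ 3.
k = 3 works: Mar 3→Cho, Mar 4→Cho+Tanaka, Mar 5→Tanaka, Mar 6→Cho, Mar 7→Horvat, Mar 8→Horvat, Mar 9→Tanaka.
Loads: Cho 3, Tanaka 3, Horvat 2 — all ≤ 3.

3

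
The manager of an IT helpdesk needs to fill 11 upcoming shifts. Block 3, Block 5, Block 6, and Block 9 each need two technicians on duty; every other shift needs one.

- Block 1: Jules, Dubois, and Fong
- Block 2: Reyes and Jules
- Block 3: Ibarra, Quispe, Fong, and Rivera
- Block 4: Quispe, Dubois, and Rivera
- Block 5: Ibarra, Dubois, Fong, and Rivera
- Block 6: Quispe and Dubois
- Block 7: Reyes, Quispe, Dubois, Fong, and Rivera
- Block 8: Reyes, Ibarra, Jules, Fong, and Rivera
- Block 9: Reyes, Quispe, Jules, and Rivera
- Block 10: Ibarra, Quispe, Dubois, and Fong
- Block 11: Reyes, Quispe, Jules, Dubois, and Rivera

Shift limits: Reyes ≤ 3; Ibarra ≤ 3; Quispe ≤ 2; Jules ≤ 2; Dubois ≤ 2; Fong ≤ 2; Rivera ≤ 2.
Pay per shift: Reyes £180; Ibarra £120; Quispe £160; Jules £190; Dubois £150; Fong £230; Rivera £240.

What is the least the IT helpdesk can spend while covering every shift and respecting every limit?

£2600

Block 6 can only be covered by Quispe and Dubois, so that assignment is forced.
Picking the cheapest available technician for each shift independently would cost £2220, but that ignores the shift limits.
An optimal schedule: Block 1→Jules, Block 2→Reyes, Block 3→Ibarra+Fong, Block 4→Quispe, Block 5→Ibarra+Fong, Block 6→Quispe+Dubois, Block 7→Reyes, Block 8→Reyes, Block 9→Jules+Rivera, Block 10→Ibarra, Block 11→Dubois.
Total: 190 + 180 + 120 + 230 + 160 + 120 + 230 + 160 + 150 + 180 + 180 + 190 + 240 + 120 + 150 = £2600.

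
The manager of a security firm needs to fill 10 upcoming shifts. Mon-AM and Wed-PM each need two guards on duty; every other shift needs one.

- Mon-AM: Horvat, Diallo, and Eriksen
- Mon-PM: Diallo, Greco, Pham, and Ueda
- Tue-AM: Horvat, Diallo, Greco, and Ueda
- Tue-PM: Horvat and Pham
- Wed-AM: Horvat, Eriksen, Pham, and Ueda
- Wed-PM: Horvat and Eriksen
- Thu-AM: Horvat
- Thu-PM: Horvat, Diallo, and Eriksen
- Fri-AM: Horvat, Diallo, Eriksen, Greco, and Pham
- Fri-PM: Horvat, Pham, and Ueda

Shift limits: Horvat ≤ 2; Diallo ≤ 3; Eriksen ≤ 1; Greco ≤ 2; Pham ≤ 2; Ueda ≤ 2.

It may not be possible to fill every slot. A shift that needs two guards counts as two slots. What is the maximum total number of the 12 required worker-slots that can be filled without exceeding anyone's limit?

11

Total capacity across all guards is 2+3+1+2+2+2 = 12, and 12 slots are needed, so at most 12 can be filled.
Shifts {Mon-AM, Wed-PM, Thu-AM} need 5 slots but only Horvat, Diallo, and Eriksen are available for them, supplying at most 4 — so at least 1 slot must go unfilled.
An assignment achieving 11: Mon-AM→Diallo, Mon-PM→Diallo, Tue-AM→Greco, Tue-PM→Pham, Wed-AM→Ueda, Wed-PM→Horvat+Eriksen, Thu-AM→Horvat, Thu-PM→Diallo, Fri-AM→Greco, Fri-PM→Pham.
Loads: Horvat 2/2, Diallo 3/3, Eriksen 1/1, Greco 2/2, Pham 2/2, Ueda 1/2.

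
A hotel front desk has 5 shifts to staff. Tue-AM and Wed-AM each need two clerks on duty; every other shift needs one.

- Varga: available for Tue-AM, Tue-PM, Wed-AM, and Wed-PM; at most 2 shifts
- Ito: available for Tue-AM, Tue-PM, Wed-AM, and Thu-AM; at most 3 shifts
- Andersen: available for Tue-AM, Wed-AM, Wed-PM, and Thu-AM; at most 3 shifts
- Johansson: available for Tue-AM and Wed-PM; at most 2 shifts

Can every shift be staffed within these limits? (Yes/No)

One valid schedule: Tue-AM→Ito+Andersen, Tue-PM→Varga, Wed-AM→Varga+Ito, Wed-PM→Andersen, Thu-AM→Ito.
Loads: Varga 2/2, Ito 3/3, Andersen 2/3, Johansson 0/2 — all within limits.

Yes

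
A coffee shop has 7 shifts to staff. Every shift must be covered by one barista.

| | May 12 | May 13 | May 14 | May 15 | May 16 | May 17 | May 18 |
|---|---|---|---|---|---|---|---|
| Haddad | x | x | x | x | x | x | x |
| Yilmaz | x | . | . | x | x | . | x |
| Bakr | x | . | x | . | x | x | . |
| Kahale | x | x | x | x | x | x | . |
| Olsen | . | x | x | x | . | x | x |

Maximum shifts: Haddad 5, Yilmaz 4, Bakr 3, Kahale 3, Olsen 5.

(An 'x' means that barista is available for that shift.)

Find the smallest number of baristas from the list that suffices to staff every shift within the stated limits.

2

7 slots to fill and no one can take more than 5, so at least ⌈7/5⌉ = 2 baristas are needed.
Haddad and Yilmaz alone can cover everything: May 12→Haddad, May 13→Haddad, May 14→Haddad, May 15→Haddad, May 16→Yilmaz, May 17→Haddad, May 18→Yilmaz.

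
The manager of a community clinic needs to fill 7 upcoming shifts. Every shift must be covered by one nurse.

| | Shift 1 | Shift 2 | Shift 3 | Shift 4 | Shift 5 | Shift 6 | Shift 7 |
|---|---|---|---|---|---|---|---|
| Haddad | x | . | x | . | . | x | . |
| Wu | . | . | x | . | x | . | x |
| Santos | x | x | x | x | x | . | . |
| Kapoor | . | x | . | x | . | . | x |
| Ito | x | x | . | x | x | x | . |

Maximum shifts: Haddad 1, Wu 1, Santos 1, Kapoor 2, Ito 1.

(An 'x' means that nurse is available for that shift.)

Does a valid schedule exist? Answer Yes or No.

Total capacity is 1+1+1+2+1 = 6 but 7 worker-slots are needed — infeasible.

No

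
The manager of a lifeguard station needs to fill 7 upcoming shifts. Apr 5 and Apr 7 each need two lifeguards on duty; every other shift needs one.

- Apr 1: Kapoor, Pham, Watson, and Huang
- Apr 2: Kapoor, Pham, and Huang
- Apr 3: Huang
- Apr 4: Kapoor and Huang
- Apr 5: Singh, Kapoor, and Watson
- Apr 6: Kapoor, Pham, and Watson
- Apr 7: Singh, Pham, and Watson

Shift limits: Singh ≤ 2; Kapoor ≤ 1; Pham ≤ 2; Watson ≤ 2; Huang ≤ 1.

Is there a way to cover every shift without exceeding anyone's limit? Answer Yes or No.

Total capacity is 2+1+2+2+1 = 8 but 9 worker-slots are needed — infeasible.

No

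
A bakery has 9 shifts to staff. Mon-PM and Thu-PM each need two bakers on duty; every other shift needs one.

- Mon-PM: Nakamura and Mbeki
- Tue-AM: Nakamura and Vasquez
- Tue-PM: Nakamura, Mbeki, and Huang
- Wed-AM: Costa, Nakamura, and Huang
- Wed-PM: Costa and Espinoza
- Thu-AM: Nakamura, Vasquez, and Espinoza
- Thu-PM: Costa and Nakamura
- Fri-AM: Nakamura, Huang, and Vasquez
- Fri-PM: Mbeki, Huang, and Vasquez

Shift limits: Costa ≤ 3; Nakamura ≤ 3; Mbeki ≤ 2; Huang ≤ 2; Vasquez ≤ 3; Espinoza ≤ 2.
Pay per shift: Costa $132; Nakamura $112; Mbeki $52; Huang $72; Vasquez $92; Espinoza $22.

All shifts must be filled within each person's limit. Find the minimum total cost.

$832

Mon-PM can only be covered by Nakamura and Mbeki, so that assignment is forced.
Thu-PM can only be covered by Costa and Nakamura, so that assignment is forced.
Picking the cheapest available baker for each shift independently would cost $792, but that ignores the shift limits.
An optimal schedule: Mon-PM→Mbeki+Nakamura, Tue-AM→Vasquez, Tue-PM→Mbeki, Wed-AM→Huang, Wed-PM→Espinoza, Thu-AM→Espinoza, Thu-PM→Nakamura+Costa, Fri-AM→Huang, Fri-PM→Vasquez.
Total: 52 + 112 + 92 + 52 + 72 + 22 + 22 + 112 + 132 + 72 + 92 = $832.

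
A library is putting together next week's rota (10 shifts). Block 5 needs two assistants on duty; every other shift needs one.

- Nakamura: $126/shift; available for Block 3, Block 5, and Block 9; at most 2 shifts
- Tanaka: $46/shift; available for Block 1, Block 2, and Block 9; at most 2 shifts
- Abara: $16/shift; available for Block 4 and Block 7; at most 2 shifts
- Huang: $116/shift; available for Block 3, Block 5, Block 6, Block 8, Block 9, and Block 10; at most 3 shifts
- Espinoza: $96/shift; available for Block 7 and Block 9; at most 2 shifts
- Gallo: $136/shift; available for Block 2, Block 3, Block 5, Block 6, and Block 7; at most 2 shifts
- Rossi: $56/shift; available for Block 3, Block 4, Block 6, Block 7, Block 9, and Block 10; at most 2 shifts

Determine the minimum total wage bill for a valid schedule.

Block 1 can only be covered by Tanaka, so that assignment is forced.
Block 8 can only be covered by Huang, so that assignment is forced.
Picking the cheapest available assistant for each shift independently would cost $696, but that ignores the shift limits.
An optimal schedule: Block 1→Tanaka, Block 2→Tanaka, Block 3→Huang, Block 4→Abara, Block 5→Huang+Nakamura, Block 6→Rossi, Block 7→Abara, Block 8→Huang, Block 9→Espinoza, Block 10→Rossi.
Total: 46 + 46 + 116 + 16 + 116 + 126 + 56 + 16 + 116 + 96 + 56 = $806.

$806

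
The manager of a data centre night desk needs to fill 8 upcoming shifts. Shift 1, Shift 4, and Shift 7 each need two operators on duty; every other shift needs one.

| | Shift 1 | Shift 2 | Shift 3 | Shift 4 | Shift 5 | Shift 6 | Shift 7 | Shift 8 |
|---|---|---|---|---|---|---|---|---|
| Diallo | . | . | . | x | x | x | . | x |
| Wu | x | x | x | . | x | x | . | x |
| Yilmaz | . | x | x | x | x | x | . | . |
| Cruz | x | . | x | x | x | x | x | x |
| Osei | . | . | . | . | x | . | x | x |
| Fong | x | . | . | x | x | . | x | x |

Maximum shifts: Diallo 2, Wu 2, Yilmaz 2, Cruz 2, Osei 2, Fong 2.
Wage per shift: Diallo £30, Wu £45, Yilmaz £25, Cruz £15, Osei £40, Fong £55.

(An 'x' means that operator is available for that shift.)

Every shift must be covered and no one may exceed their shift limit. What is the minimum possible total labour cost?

Picking the cheapest available operator for each shift independently would cost £240, but that ignores the shift limits.
An optimal schedule: Shift 1→Wu+Cruz, Shift 2→Wu, Shift 3→Yilmaz, Shift 4→Yilmaz+Fong, Shift 5→Osei, Shift 6→Diallo, Shift 7→Cruz+Osei, Shift 8→Diallo.
Total: 45 + 15 + 45 + 25 + 25 + 55 + 40 + 30 + 15 + 40 + 30 = £365.

£365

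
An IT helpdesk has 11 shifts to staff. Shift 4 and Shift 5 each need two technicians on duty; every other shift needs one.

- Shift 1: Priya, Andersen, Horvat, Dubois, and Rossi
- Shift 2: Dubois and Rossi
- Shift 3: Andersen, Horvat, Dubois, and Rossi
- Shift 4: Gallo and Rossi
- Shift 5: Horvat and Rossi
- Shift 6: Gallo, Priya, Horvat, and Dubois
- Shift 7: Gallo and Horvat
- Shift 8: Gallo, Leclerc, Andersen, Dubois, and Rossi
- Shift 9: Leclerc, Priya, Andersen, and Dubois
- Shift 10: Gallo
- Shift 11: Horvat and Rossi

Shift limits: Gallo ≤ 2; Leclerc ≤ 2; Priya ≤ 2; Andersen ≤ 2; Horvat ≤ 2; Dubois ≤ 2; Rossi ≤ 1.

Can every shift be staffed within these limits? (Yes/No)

No

Total capacity is 13 and 13 slots are needed, so capacity alone doesn't rule it out.
Shifts {Shift 4, Shift 5} need 4 worker-slots in total, but the technicians available for any of those shifts (Gallo, Horvat, and Rossi) can supply at most 3 among them. So no valid schedule exists.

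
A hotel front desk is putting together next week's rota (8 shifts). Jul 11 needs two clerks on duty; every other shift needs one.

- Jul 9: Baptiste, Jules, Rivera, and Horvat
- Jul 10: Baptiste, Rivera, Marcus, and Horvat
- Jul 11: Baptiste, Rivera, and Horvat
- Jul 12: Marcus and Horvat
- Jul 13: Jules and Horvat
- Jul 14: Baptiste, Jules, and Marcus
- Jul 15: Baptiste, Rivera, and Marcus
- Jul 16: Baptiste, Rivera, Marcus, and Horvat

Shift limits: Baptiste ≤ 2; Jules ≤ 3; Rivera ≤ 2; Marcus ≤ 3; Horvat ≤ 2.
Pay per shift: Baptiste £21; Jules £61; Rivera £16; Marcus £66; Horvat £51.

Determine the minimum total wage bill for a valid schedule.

£359

Picking the cheapest available clerk for each shift independently would cost £224, but that ignores the shift limits.
An optimal schedule: Jul 9→Jules, Jul 10→Baptiste, Jul 11→Rivera+Baptiste, Jul 12→Horvat, Jul 13→Jules, Jul 14→Jules, Jul 15→Rivera, Jul 16→Horvat.
Total: 61 + 21 + 16 + 21 + 51 + 61 + 61 + 16 + 51 = £359.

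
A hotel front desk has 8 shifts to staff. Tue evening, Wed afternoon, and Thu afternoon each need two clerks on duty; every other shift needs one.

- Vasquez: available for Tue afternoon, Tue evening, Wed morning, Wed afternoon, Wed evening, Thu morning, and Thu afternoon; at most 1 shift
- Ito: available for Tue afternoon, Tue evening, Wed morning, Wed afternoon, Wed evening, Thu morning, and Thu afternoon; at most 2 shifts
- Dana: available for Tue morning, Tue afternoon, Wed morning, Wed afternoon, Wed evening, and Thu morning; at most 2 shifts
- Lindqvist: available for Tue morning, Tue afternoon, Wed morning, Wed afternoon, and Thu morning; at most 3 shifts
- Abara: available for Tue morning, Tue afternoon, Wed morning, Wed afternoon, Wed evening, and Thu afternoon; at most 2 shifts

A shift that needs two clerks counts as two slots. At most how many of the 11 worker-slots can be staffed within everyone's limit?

Total capacity across all clerks is 1+2+2+3+2 = 10, and 11 slots are needed, so at most 10 can be filled.
An assignment achieving 10: Tue morning→Dana, Tue afternoon→Lindqvist, Tue evening→Vasquez+Ito, Wed morning→Lindqvist, Wed afternoon→Abara, Wed evening→Dana, Thu morning→Lindqvist, Thu afternoon→Ito+Abara.
Loads: Vasquez 1/1, Ito 2/2, Dana 2/2, Lindqvist 3/3, Abara 2/2.

10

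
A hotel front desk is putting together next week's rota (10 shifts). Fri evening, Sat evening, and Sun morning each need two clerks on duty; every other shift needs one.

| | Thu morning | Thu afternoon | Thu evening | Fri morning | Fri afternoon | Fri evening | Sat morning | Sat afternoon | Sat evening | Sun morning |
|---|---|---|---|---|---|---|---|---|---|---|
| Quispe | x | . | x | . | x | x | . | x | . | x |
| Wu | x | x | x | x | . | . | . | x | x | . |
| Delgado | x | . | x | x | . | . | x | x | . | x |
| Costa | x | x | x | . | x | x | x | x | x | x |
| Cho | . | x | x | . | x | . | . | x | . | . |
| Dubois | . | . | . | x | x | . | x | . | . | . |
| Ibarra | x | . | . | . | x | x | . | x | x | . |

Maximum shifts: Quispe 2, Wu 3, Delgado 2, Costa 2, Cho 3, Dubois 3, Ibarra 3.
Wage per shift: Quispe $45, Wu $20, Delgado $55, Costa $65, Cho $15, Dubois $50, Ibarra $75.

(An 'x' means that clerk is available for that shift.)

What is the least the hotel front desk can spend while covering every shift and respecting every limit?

Picking the cheapest available clerk for each shift independently would cost $445, but that ignores the shift limits.
An optimal schedule: Thu morning→Wu, Thu afternoon→Cho, Thu evening→Cho, Fri morning→Wu, Fri afternoon→Dubois, Fri evening→Quispe+Costa, Sat morning→Dubois, Sat afternoon→Cho, Sat evening→Wu+Costa, Sun morning→Quispe+Delgado.
Total: 20 + 15 + 15 + 20 + 50 + 45 + 65 + 50 + 15 + 20 + 65 + 45 + 55 = $480.

$480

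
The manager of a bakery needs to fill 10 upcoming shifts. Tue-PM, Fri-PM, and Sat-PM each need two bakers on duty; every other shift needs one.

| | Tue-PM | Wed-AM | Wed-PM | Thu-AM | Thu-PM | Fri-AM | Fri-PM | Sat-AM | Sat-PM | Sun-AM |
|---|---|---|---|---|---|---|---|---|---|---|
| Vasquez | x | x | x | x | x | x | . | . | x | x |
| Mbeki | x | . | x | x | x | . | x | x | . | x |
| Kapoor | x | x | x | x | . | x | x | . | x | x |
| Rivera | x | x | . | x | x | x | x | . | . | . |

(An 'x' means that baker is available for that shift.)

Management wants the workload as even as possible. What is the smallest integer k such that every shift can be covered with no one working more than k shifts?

With 4 bakers and 13 worker-slots to fill, someone must work at least ⌈13/4⌉ = 4 shifts, so k ≥ 4.
k = 4 works: Tue-PM→Kapoor+Rivera, Wed-AM→Vasquez, Wed-PM→Vasquez, Thu-AM→Mbeki, Thu-PM→Vasquez, Fri-AM→Kapoor, Fri-PM→Mbeki+Kapoor, Sat-AM→Mbeki, Sat-PM→Vasquez+Kapoor, Sun-AM→Mbeki.
Loads: Vasquez 4, Mbeki 4, Kapoor 4, Rivera 1 — all ≤ 4.

4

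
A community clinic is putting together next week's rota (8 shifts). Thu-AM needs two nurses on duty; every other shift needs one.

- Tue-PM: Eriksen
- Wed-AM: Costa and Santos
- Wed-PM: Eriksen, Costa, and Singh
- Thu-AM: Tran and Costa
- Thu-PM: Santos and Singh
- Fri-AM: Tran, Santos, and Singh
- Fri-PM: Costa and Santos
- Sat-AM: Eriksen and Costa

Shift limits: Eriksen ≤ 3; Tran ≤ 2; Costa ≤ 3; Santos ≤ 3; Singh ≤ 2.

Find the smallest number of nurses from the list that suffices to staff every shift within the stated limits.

4

9 slots to fill and no one can take more than 3, so at least ⌈9/3⌉ = 3 nurses are needed.
Shifts {Tue-PM, Thu-AM, Thu-PM} need 4 slots, but among the nurses available for them (Eriksen, Tran, Costa, Santos, and Singh) any 3 together supply at most 3. So 3 nurses are not enough.
Eriksen, Tran, Costa, and Santos alone can cover everything: Tue-PM→Eriksen, Wed-AM→Costa, Wed-PM→Eriksen, Thu-AM→Tran+Costa, Thu-PM→Santos, Fri-AM→Tran, Fri-PM→Costa, Sat-AM→Eriksen.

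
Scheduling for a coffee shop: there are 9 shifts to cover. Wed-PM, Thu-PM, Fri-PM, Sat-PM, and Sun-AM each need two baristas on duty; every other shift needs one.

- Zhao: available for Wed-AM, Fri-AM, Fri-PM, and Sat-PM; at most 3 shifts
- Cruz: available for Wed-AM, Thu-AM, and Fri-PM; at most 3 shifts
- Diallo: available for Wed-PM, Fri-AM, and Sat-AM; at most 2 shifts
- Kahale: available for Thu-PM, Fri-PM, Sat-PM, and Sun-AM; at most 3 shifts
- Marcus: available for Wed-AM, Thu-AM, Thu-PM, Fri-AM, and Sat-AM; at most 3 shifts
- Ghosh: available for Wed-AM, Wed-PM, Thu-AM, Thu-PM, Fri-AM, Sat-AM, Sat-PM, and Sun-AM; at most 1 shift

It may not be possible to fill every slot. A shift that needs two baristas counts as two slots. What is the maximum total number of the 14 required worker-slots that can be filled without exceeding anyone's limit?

Total capacity across all baristas is 3+3+2+3+3+1 = 15, and 14 slots are needed, so at most 14 can be filled.
Shifts {Wed-PM, Sun-AM} need 4 slots but only Diallo, Kahale, and Ghosh are available for them, supplying at most 3 — so at least 1 slot must go unfilled.
An assignment achieving 13: Wed-AM→Zhao, Wed-PM→Diallo+Ghosh, Thu-AM→Cruz, Thu-PM→Kahale+Marcus, Fri-AM→Marcus, Fri-PM→Zhao+Cruz, Sat-AM→Diallo, Sat-PM→Zhao+Kahale, Sun-AM→Kahale.
Loads: Zhao 3/3, Cruz 2/3, Diallo 2/2, Kahale 3/3, Marcus 2/3, Ghosh 1/1.

13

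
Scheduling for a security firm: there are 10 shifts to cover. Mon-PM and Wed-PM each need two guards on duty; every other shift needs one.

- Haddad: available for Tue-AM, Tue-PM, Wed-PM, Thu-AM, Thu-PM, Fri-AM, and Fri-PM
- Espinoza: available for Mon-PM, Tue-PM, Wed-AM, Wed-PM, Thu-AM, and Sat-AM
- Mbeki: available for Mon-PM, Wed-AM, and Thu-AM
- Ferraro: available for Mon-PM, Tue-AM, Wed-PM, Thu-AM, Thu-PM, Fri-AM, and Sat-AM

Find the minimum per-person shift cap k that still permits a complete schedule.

With 4 guards and 12 worker-slots to fill, someone must work at least ⌈12/4⌉ = 3 shifts, so k ≥ 3.
k = 3 works: Mon-PM→Espinoza+Mbeki, Tue-AM→Haddad, Tue-PM→Haddad, Wed-AM→Mbeki, Wed-PM→Espinoza+Ferraro, Thu-AM→Mbeki, Thu-PM→Ferraro, Fri-AM→Ferraro, Fri-PM→Haddad, Sat-AM→Espinoza.
Loads: Haddad 3, Espinoza 3, Mbeki 3, Ferraro 3 — all ≤ 3.

3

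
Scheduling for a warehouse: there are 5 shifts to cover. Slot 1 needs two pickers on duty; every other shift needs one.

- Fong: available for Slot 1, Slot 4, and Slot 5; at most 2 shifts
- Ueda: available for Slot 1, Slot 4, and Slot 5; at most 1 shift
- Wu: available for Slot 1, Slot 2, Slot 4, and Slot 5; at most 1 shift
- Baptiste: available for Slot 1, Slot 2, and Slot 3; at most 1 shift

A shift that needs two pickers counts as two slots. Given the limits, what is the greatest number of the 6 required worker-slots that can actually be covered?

5

Total capacity across all pickers is 2+1+1+1 = 5, and 6 slots are needed, so at most 5 can be filled.
An assignment achieving 5: Slot 1→Ueda, Slot 2→Wu, Slot 3→Baptiste, Slot 4→Fong, Slot 5→Fong.
Loads: Fong 2/2, Ueda 1/1, Wu 1/1, Baptiste 1/1.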